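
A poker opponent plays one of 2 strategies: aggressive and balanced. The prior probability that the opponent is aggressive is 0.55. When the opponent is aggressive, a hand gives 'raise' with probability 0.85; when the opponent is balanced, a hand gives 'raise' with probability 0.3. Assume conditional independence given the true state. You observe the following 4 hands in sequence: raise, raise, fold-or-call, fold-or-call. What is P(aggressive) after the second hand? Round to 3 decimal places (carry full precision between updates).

After 'raise': P(aggressive) = 0.85·0.5500 / (0.85·0.5500 + 0.3·0.4500) ≈ 0.7759
After 'raise': P(aggressive) = 0.85·0.7759 / (0.85·0.7759 + 0.3·0.2241) ≈ 0.9075

0.908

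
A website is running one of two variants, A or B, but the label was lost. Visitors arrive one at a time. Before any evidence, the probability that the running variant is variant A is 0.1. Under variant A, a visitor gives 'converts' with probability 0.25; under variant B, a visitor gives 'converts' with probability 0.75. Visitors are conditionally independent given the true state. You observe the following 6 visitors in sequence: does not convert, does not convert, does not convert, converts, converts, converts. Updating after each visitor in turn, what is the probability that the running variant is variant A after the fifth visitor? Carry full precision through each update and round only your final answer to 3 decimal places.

0.250

Apply Bayes' rule sequentially, carrying P(A) forward.
After 'does not convert': P(A) = 0.75·0.1000 / (0.75·0.1000 + 0.25·0.9000) ≈ 0.2500
After 'does not convert': P(A) = 0.75·0.2500 / (0.75·0.2500 + 0.25·0.7500) ≈ 0.5000
After 'does not convert': P(A) = 0.75·0.5000 / (0.75·0.5000 + 0.25·0.5000) ≈ 0.7500
After 'converts': P(A) = 0.25·0.7500 / (0.25·0.7500 + 0.75·0.2500) ≈ 0.5000
After 'converts': P(A) = 0.25·0.5000 / (0.25·0.5000 + 0.75·0.5000) ≈ 0.2500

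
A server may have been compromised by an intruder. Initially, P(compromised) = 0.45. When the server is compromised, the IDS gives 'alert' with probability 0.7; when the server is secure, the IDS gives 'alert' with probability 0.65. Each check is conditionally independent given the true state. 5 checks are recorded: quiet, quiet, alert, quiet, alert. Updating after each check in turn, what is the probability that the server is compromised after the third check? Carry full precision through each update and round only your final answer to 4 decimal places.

After 'quiet': P(compromised) = 0.3·0.4500 / (0.3·0.4500 + 0.35·0.5500) ≈ 0.4122
After 'quiet': P(compromised) = 0.3·0.4122 / (0.3·0.4122 + 0.35·0.5878) ≈ 0.3754
After 'alert': P(compromised) = 0.7·0.3754 / (0.7·0.3754 + 0.65·0.6246) ≈ 0.3930

0.3930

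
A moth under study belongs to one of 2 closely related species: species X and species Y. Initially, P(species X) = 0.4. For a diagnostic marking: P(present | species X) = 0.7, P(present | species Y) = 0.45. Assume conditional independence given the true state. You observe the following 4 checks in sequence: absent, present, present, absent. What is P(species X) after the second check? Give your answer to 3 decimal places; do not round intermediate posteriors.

After 'absent': P(species X) = 0.3·0.4000 / (0.3·0.4000 + 0.55·0.6000) ≈ 0.2667
After 'present': P(species X) = 0.7·0.2667 / (0.7·0.2667 + 0.45·0.7333) ≈ 0.3613

0.361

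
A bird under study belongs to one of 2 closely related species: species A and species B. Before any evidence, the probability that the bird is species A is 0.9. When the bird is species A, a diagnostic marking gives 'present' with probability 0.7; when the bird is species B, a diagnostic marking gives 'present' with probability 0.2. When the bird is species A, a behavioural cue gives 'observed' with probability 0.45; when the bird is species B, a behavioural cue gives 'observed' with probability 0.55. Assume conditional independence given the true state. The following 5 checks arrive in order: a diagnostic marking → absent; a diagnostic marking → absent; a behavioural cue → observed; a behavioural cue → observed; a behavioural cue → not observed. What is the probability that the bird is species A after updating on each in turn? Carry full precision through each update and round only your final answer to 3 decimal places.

Each posterior becomes the prior for the next update.
After a diagnostic marking='absent': P(species A) = 0.3·0.9000 / (0.3·0.9000 + 0.8·0.1000) ≈ 0.7714
After a diagnostic marking='absent': P(species A) = 0.3·0.7714 / (0.3·0.7714 + 0.8·0.2286) ≈ 0.5586
After a behavioural cue='observed': P(species A) = 0.45·0.5586 / (0.45·0.5586 + 0.55·0.4414) ≈ 0.5087
After a behavioural cue='observed': P(species A) = 0.45·0.5087 / (0.45·0.5087 + 0.55·0.4913) ≈ 0.4587
After a behavioural cue='not observed': P(species A) = 0.55·0.4587 / (0.55·0.4587 + 0.45·0.5413) ≈ 0.5087

0.509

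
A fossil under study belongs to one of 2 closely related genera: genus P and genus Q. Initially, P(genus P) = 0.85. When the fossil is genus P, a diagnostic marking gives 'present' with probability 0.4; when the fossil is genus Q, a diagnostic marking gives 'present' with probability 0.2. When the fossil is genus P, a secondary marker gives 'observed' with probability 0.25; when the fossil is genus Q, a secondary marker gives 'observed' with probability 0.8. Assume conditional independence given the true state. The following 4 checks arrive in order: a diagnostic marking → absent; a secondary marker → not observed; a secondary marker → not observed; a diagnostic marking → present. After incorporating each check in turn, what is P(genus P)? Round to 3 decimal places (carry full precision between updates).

After a diagnostic marking='absent': P(genus P) = 0.6·0.8500 / (0.6·0.8500 + 0.8·0.1500) ≈ 0.8095
After a secondary marker='not observed': P(genus P) = 0.75·0.8095 / (0.75·0.8095 + 0.2·0.1905) ≈ 0.9410
After a secondary marker='not observed': P(genus P) = 0.75·0.9410 / (0.75·0.9410 + 0.2·0.0590) ≈ 0.9835
After a diagnostic marking='present': P(genus P) = 0.4·0.9835 / (0.4·0.9835 + 0.2·0.0165) ≈ 0.9917

0.992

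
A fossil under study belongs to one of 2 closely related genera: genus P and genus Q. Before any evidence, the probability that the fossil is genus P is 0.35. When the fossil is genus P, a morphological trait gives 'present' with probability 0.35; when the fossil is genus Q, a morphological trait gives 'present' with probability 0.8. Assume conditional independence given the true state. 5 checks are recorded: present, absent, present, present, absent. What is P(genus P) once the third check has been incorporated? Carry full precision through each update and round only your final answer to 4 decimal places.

0.2509

After 'present': P(genus P) = 0.35·0.3500 / (0.35·0.3500 + 0.8·0.6500) ≈ 0.1907
After 'absent': P(genus P) = 0.65·0.1907 / (0.65·0.1907 + 0.2·0.8093) ≈ 0.4336
After 'present': P(genus P) = 0.35·0.4336 / (0.35·0.4336 + 0.8·0.5664) ≈ 0.2509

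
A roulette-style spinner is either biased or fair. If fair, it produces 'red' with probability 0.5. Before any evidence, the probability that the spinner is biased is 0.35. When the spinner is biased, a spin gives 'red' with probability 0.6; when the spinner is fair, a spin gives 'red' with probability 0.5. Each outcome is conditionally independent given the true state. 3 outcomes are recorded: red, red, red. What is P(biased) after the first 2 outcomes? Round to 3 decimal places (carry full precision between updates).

0.437

Apply Bayes' rule sequentially, carrying P(biased) forward.
After 'red': P(biased) = 0.6·0.3500 / (0.6·0.3500 + 0.5·0.6500) ≈ 0.3925
After 'red': P(biased) = 0.6·0.3925 / (0.6·0.3925 + 0.5·0.6075) ≈ 0.4367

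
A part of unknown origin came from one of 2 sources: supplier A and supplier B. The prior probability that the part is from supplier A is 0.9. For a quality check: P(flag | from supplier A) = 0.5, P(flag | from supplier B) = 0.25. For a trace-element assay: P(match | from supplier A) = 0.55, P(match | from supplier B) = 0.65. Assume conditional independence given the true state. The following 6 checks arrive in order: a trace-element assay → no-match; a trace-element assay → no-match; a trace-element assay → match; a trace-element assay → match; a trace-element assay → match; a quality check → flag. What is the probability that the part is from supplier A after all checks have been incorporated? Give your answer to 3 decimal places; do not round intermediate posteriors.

0.947

Each posterior becomes the prior for the next update.
After a trace-element assay='no-match': P(supplier A) = 0.45·0.9000 / (0.45·0.9000 + 0.35·0.1000) ≈ 0.9205
After a trace-element assay='no-match': P(supplier A) = 0.45·0.9205 / (0.45·0.9205 + 0.35·0.0795) ≈ 0.9370
After a trace-element assay='match': P(supplier A) = 0.55·0.9370 / (0.55·0.9370 + 0.65·0.0630) ≈ 0.9264
After a trace-element assay='match': P(supplier A) = 0.55·0.9264 / (0.55·0.9264 + 0.65·0.0736) ≈ 0.9142
After a trace-element assay='match': P(supplier A) = 0.55·0.9142 / (0.55·0.9142 + 0.65·0.0858) ≈ 0.9001
After a quality check='flag': P(supplier A) = 0.5·0.9001 / (0.5·0.9001 + 0.25·0.0999) ≈ 0.9474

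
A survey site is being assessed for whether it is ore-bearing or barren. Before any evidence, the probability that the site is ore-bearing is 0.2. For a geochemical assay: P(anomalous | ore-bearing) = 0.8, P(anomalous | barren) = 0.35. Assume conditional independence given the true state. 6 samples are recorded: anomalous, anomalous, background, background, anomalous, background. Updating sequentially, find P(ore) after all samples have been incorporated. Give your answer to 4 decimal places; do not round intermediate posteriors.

0.0800

After 'anomalous': P(ore) = 0.8·0.2000 / (0.8·0.2000 + 0.35·0.8000) ≈ 0.3636
After 'anomalous': P(ore) = 0.8·0.3636 / (0.8·0.3636 + 0.35·0.6364) ≈ 0.5664
After 'background': P(ore) = 0.2·0.5664 / (0.2·0.5664 + 0.65·0.4336) ≈ 0.2867
After 'background': P(ore) = 0.2·0.2867 / (0.2·0.2867 + 0.65·0.7133) ≈ 0.1100
After 'anomalous': P(ore) = 0.8·0.1100 / (0.8·0.1100 + 0.35·0.8900) ≈ 0.2204
After 'background': P(ore) = 0.2·0.2204 / (0.2·0.2204 + 0.65·0.7796) ≈ 0.0800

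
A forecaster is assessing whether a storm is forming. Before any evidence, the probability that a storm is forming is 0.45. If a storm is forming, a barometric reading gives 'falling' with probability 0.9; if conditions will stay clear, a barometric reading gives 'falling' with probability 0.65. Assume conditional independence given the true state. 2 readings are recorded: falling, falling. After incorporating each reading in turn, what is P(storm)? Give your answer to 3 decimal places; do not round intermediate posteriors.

0.611

After 'falling': P(storm) = 0.9·0.4500 / (0.9·0.4500 + 0.65·0.5500) ≈ 0.5311
After 'falling': P(storm) = 0.9·0.5311 / (0.9·0.5311 + 0.65·0.4689) ≈ 0.6107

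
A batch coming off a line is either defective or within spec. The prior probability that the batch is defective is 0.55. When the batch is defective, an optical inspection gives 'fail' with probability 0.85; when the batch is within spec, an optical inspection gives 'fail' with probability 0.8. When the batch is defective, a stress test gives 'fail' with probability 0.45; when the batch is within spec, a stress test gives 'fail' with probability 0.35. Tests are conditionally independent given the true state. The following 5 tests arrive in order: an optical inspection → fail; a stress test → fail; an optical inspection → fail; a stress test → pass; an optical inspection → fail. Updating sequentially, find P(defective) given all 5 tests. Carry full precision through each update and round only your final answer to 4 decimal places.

Each posterior becomes the prior for the next update.
After an optical inspection='fail': P(defective) = 0.85·0.5500 / (0.85·0.5500 + 0.8·0.4500) ≈ 0.5650
After a stress test='fail': P(defective) = 0.45·0.5650 / (0.45·0.5650 + 0.35·0.4350) ≈ 0.6254
After an optical inspection='fail': P(defective) = 0.85·0.6254 / (0.85·0.6254 + 0.8·0.3746) ≈ 0.6395
After a stress test='pass': P(defective) = 0.55·0.6395 / (0.55·0.6395 + 0.65·0.3605) ≈ 0.6002
After an optical inspection='fail': P(defective) = 0.85·0.6002 / (0.85·0.6002 + 0.8·0.3998) ≈ 0.6146

0.6146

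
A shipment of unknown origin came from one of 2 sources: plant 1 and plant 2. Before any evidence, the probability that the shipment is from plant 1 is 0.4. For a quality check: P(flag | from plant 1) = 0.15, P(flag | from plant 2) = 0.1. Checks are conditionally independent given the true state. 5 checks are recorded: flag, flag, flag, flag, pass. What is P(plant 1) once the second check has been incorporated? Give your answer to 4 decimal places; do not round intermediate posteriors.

0.6000

After 'flag': P(plant 1) = 0.15·0.4000 / (0.15·0.4000 + 0.1·0.6000) ≈ 0.5000
After 'flag': P(plant 1) = 0.15·0.5000 / (0.15·0.5000 + 0.1·0.5000) ≈ 0.6000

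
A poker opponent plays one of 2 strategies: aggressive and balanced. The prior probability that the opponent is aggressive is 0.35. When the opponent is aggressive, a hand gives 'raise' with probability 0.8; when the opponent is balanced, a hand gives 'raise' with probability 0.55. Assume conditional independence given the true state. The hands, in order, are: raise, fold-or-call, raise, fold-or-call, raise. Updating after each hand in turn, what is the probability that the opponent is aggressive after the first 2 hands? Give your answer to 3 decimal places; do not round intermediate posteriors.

0.258

Apply Bayes' rule sequentially, carrying P(aggressive) forward.
After 'raise': P(aggressive) = 0.8·0.3500 / (0.8·0.3500 + 0.55·0.6500) ≈ 0.4392
After 'fold-or-call': P(aggressive) = 0.2·0.4392 / (0.2·0.4392 + 0.45·0.5608) ≈ 0.2582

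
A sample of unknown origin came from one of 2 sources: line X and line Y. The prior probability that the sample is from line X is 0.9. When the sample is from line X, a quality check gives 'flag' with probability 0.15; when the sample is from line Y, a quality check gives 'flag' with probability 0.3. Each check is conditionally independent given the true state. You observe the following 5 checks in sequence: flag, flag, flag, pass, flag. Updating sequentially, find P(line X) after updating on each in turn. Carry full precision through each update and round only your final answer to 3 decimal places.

0.406

Each posterior becomes the prior for the next update.
After 'flag': P(line X) = 0.15·0.9000 / (0.15·0.9000 + 0.3·0.1000) ≈ 0.8182
After 'flag': P(line X) = 0.15·0.8182 / (0.15·0.8182 + 0.3·0.1818) ≈ 0.6923
After 'flag': P(line X) = 0.15·0.6923 / (0.15·0.6923 + 0.3·0.3077) ≈ 0.5294
After 'pass': P(line X) = 0.85·0.5294 / (0.85·0.5294 + 0.7·0.4706) ≈ 0.5774
After 'flag': P(line X) = 0.15·0.5774 / (0.15·0.5774 + 0.3·0.4226) ≈ 0.4058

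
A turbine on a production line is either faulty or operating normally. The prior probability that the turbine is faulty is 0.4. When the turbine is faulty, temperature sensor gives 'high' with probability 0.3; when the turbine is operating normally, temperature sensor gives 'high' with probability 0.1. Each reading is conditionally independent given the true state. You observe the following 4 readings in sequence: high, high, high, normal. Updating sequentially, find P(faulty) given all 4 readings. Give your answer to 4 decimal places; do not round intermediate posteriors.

0.9333

After 'high': P(faulty) = 0.3·0.4000 / (0.3·0.4000 + 0.1·0.6000) ≈ 0.6667
After 'high': P(faulty) = 0.3·0.6667 / (0.3·0.6667 + 0.1·0.3333) ≈ 0.8571
After 'high': P(faulty) = 0.3·0.8571 / (0.3·0.8571 + 0.1·0.1429) ≈ 0.9474
After 'normal': P(faulty) = 0.7·0.9474 / (0.7·0.9474 + 0.9·0.0526) ≈ 0.9333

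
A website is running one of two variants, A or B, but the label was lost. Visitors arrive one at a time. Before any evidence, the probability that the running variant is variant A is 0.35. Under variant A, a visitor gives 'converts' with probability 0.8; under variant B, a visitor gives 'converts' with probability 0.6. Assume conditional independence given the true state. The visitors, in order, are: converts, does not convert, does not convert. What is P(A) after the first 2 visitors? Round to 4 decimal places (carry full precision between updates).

0.2642

Each posterior becomes the prior for the next update.
After 'converts': P(A) = 0.8·0.3500 / (0.8·0.3500 + 0.6·0.6500) ≈ 0.4179
After 'does not convert': P(A) = 0.2·0.4179 / (0.2·0.4179 + 0.4·0.5821) ≈ 0.2642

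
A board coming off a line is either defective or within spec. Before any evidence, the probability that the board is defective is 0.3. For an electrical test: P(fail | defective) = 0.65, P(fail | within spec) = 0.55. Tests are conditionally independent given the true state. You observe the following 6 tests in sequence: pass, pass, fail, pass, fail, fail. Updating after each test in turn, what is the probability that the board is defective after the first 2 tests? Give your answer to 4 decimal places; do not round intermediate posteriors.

After 'pass': P(defective) = 0.35·0.3000 / (0.35·0.3000 + 0.45·0.7000) ≈ 0.2500
After 'pass': P(defective) = 0.35·0.2500 / (0.35·0.2500 + 0.45·0.7500) ≈ 0.2059

0.2059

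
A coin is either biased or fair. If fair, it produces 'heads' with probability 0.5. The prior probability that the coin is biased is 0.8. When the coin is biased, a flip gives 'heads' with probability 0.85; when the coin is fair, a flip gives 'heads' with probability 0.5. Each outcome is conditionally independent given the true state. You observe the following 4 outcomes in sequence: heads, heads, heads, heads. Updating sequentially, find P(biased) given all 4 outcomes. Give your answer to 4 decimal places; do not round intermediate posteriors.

0.9709

After 'heads': P(biased) = 0.85·0.8000 / (0.85·0.8000 + 0.5·0.2000) ≈ 0.8718
After 'heads': P(biased) = 0.85·0.8718 / (0.85·0.8718 + 0.5·0.1282) ≈ 0.9204
After 'heads': P(biased) = 0.85·0.9204 / (0.85·0.9204 + 0.5·0.0796) ≈ 0.9516
After 'heads': P(biased) = 0.85·0.9516 / (0.85·0.9516 + 0.5·0.0484) ≈ 0.9709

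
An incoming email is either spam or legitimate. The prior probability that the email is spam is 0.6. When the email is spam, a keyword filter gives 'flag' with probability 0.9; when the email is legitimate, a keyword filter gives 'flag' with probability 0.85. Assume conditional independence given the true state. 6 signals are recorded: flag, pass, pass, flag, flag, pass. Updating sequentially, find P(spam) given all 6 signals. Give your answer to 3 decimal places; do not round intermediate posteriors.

After 'flag': P(spam) = 0.9·0.6000 / (0.9·0.6000 + 0.85·0.4000) ≈ 0.6136
After 'pass': P(spam) = 0.1·0.6136 / (0.1·0.6136 + 0.15·0.3864) ≈ 0.5143
After 'pass': P(spam) = 0.1·0.5143 / (0.1·0.5143 + 0.15·0.4857) ≈ 0.4138
After 'flag': P(spam) = 0.9·0.4138 / (0.9·0.4138 + 0.85·0.5862) ≈ 0.4277
After 'flag': P(spam) = 0.9·0.4277 / (0.9·0.4277 + 0.85·0.5723) ≈ 0.4418
After 'pass': P(spam) = 0.1·0.4418 / (0.1·0.4418 + 0.15·0.5582) ≈ 0.3454

0.345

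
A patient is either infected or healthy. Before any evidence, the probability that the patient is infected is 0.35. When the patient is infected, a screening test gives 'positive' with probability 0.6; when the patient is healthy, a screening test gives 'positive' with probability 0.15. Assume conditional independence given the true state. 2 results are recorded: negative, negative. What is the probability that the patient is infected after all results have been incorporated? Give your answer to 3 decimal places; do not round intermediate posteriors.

0.107

After 'negative': P(infected) = 0.4·0.3500 / (0.4·0.3500 + 0.85·0.6500) ≈ 0.2022
After 'negative': P(infected) = 0.4·0.2022 / (0.4·0.2022 + 0.85·0.7978) ≈ 0.1065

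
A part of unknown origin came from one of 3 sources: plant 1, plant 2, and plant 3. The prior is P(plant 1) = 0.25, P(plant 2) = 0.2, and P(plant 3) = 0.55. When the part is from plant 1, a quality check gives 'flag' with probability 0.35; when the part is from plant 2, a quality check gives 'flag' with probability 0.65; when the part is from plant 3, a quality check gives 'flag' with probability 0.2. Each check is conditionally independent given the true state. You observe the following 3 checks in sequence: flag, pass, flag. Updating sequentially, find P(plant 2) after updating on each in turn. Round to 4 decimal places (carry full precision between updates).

0.4409

Each posterior becomes the prior for the next update.
After 'flag': normaliser = 0.35·0.2500 + 0.65·0.2000 + 0.2·0.5500; P(plant 1) ≈ 0.2672, P(plant 2) ≈ 0.3969, P(plant 3) ≈ 0.3359
After 'pass': normaliser = 0.65·0.2672 + 0.35·0.3969 + 0.8·0.3359; P(plant 1) ≈ 0.2988, P(plant 2) ≈ 0.2390, P(plant 3) ≈ 0.4622
After 'flag': normaliser = 0.35·0.2988 + 0.65·0.2390 + 0.2·0.4622; P(plant 1) ≈ 0.2967, P(plant 2) ≈ 0.4409, P(plant 3) ≈ 0.2624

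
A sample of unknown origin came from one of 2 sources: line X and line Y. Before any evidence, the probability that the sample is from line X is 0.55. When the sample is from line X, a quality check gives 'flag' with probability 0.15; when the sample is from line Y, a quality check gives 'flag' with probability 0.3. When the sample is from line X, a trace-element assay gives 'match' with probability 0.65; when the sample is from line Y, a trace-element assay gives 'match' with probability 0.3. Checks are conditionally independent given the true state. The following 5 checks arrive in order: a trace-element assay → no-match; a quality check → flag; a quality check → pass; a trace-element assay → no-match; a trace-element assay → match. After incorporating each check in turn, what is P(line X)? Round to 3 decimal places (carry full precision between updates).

Each posterior becomes the prior for the next update.
After a trace-element assay='no-match': P(line X) = 0.35·0.5500 / (0.35·0.5500 + 0.7·0.4500) ≈ 0.3793
After a quality check='flag': P(line X) = 0.15·0.3793 / (0.15·0.3793 + 0.3·0.6207) ≈ 0.2340
After a quality check='pass': P(line X) = 0.85·0.2340 / (0.85·0.2340 + 0.7·0.7660) ≈ 0.2706
After a trace-element assay='no-match': P(line X) = 0.35·0.2706 / (0.35·0.2706 + 0.7·0.7294) ≈ 0.1565
After a trace-element assay='match': P(line X) = 0.65·0.1565 / (0.65·0.1565 + 0.3·0.8435) ≈ 0.2867

0.287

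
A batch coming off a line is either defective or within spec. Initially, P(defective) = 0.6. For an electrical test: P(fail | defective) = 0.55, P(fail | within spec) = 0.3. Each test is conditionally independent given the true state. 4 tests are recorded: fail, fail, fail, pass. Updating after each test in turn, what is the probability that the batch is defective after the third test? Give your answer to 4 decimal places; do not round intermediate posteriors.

0.9024

After 'fail': P(defective) = 0.55·0.6000 / (0.55·0.6000 + 0.3·0.4000) ≈ 0.7333
After 'fail': P(defective) = 0.55·0.7333 / (0.55·0.7333 + 0.3·0.2667) ≈ 0.8345
After 'fail': P(defective) = 0.55·0.8345 / (0.55·0.8345 + 0.3·0.1655) ≈ 0.9024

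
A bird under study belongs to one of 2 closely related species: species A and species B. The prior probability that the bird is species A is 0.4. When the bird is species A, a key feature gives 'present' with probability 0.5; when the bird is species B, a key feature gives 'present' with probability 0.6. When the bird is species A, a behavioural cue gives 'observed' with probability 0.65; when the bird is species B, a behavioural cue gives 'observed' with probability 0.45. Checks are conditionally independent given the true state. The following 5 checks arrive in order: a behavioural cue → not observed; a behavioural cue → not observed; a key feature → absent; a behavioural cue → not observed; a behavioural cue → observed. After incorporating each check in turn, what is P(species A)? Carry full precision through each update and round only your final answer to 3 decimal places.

After a behavioural cue='not observed': P(species A) = 0.35·0.4000 / (0.35·0.4000 + 0.55·0.6000) ≈ 0.2979
After a behavioural cue='not observed': P(species A) = 0.35·0.2979 / (0.35·0.2979 + 0.55·0.7021) ≈ 0.2126
After a key feature='absent': P(species A) = 0.5·0.2126 / (0.5·0.2126 + 0.4·0.7874) ≈ 0.2523
After a behavioural cue='not observed': P(species A) = 0.35·0.2523 / (0.35·0.2523 + 0.55·0.7477) ≈ 0.1768
After a behavioural cue='observed': P(species A) = 0.65·0.1768 / (0.65·0.1768 + 0.45·0.8232) ≈ 0.2368

0.237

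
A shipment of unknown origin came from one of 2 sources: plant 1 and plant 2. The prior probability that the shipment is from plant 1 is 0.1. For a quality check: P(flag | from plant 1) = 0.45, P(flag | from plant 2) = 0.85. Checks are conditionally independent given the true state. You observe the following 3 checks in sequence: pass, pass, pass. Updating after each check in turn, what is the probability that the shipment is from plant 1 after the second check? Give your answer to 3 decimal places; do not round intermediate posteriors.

After 'pass': P(plant 1) = 0.55·0.1000 / (0.55·0.1000 + 0.15·0.9000) ≈ 0.2895
After 'pass': P(plant 1) = 0.55·0.2895 / (0.55·0.2895 + 0.15·0.7105) ≈ 0.5990

0.599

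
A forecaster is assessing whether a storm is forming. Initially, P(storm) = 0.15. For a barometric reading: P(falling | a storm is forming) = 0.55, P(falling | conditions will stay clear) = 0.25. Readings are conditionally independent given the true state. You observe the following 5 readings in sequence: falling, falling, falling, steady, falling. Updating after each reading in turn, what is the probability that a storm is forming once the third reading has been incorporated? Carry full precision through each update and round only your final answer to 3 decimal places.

0.653

After 'falling': P(storm) = 0.55·0.1500 / (0.55·0.1500 + 0.25·0.8500) ≈ 0.2797
After 'falling': P(storm) = 0.55·0.2797 / (0.55·0.2797 + 0.25·0.7203) ≈ 0.4607
After 'falling': P(storm) = 0.55·0.4607 / (0.55·0.4607 + 0.25·0.5393) ≈ 0.6527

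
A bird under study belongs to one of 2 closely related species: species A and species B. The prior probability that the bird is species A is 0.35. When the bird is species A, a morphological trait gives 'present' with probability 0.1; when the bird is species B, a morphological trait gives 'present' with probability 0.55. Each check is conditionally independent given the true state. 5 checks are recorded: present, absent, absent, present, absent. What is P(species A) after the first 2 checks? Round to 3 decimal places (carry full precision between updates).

0.164

Apply Bayes' rule sequentially, carrying P(species A) forward.
After 'present': P(species A) = 0.1·0.3500 / (0.1·0.3500 + 0.55·0.6500) ≈ 0.0892
After 'absent': P(species A) = 0.9·0.0892 / (0.9·0.0892 + 0.45·0.9108) ≈ 0.1637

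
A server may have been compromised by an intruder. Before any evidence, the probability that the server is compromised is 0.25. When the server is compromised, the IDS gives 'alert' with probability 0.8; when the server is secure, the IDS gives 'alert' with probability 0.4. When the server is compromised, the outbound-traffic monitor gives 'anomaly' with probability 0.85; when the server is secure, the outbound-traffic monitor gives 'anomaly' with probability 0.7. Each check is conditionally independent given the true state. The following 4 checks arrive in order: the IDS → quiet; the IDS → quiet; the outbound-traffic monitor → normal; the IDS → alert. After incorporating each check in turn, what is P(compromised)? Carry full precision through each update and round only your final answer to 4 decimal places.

0.0357

After the IDS='quiet': P(compromised) = 0.2·0.2500 / (0.2·0.2500 + 0.6·0.7500) ≈ 0.1000
After the IDS='quiet': P(compromised) = 0.2·0.1000 / (0.2·0.1000 + 0.6·0.9000) ≈ 0.0357
After the outbound-traffic monitor='normal': P(compromised) = 0.15·0.0357 / (0.15·0.0357 + 0.3·0.9643) ≈ 0.0182
After the IDS='alert': P(compromised) = 0.8·0.0182 / (0.8·0.0182 + 0.4·0.9818) ≈ 0.0357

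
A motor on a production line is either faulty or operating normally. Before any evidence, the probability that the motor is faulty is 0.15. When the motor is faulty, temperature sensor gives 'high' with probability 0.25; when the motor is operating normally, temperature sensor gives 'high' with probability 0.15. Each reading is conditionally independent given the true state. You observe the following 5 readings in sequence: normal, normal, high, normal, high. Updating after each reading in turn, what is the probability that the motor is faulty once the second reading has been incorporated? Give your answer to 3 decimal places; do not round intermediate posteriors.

0.121

After 'normal': P(faulty) = 0.75·0.1500 / (0.75·0.1500 + 0.85·0.8500) ≈ 0.1347
After 'normal': P(faulty) = 0.75·0.1347 / (0.75·0.1347 + 0.85·0.8653) ≈ 0.1208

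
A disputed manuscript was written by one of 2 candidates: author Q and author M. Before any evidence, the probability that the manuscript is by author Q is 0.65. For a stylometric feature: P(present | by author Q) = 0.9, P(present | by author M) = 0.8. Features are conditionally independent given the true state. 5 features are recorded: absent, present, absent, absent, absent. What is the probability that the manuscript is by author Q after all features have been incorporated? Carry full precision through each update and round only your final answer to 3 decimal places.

After 'absent': P(author Q) = 0.1·0.6500 / (0.1·0.6500 + 0.2·0.3500) ≈ 0.4815
After 'present': P(author Q) = 0.9·0.4815 / (0.9·0.4815 + 0.8·0.5185) ≈ 0.5109
After 'absent': P(author Q) = 0.1·0.5109 / (0.1·0.5109 + 0.2·0.4891) ≈ 0.3431
After 'absent': P(author Q) = 0.1·0.3431 / (0.1·0.3431 + 0.2·0.6569) ≈ 0.2071
After 'absent': P(author Q) = 0.1·0.2071 / (0.1·0.2071 + 0.2·0.7929) ≈ 0.1155

0.115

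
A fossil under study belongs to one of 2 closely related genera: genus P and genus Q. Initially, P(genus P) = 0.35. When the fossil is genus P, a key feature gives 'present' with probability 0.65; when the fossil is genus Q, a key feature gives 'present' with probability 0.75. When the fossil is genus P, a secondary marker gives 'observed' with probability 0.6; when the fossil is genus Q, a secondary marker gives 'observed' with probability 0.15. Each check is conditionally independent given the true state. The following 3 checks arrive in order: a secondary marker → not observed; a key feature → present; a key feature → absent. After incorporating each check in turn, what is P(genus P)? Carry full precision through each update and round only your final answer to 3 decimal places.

0.235

After a secondary marker='not observed': P(genus P) = 0.4·0.3500 / (0.4·0.3500 + 0.85·0.6500) ≈ 0.2022
After a key feature='present': P(genus P) = 0.65·0.2022 / (0.65·0.2022 + 0.75·0.7978) ≈ 0.1801
After a key feature='absent': P(genus P) = 0.35·0.1801 / (0.35·0.1801 + 0.25·0.8199) ≈ 0.2352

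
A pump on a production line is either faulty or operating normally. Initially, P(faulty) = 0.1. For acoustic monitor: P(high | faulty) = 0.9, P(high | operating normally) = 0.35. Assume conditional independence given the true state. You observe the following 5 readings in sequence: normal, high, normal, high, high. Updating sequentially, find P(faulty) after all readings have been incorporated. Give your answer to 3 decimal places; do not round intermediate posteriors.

After 'normal': P(faulty) = 0.1·0.1000 / (0.1·0.1000 + 0.65·0.9000) ≈ 0.0168
After 'high': P(faulty) = 0.9·0.0168 / (0.9·0.0168 + 0.35·0.9832) ≈ 0.0421
After 'normal': P(faulty) = 0.1·0.0421 / (0.1·0.0421 + 0.65·0.9579) ≈ 0.0067
After 'high': P(faulty) = 0.9·0.0067 / (0.9·0.0067 + 0.35·0.9933) ≈ 0.0171
After 'high': P(faulty) = 0.9·0.0171 / (0.9·0.0171 + 0.35·0.9829) ≈ 0.0428

0.043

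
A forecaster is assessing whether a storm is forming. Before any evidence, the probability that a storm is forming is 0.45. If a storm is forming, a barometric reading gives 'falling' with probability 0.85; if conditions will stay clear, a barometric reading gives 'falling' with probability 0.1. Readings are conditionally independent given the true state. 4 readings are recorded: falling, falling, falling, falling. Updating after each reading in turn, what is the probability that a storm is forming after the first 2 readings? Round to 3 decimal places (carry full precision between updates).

0.983

Each posterior becomes the prior for the next update.
After 'falling': P(storm) = 0.85·0.4500 / (0.85·0.4500 + 0.1·0.5500) ≈ 0.8743
After 'falling': P(storm) = 0.85·0.8743 / (0.85·0.8743 + 0.1·0.1257) ≈ 0.9834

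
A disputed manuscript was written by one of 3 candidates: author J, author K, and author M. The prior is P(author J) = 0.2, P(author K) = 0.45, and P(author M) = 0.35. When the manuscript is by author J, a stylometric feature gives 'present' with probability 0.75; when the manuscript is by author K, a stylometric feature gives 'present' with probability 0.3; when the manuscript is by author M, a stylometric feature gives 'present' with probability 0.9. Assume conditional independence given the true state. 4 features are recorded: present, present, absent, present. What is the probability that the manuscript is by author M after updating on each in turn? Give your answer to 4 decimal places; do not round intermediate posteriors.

0.4630

After 'present': normaliser = 0.75·0.2000 + 0.3·0.4500 + 0.9·0.3500; P(author J) ≈ 0.2500, P(author K) ≈ 0.2250, P(author M) ≈ 0.5250
After 'present': normaliser = 0.75·0.2500 + 0.3·0.2250 + 0.9·0.5250; P(author J) ≈ 0.2577, P(author K) ≈ 0.0928, P(author M) ≈ 0.6495
After 'absent': normaliser = 0.25·0.2577 + 0.7·0.0928 + 0.1·0.6495; P(author J) ≈ 0.3316, P(author K) ≈ 0.3342, P(author M) ≈ 0.3342
After 'present': normaliser = 0.75·0.3316 + 0.3·0.3342 + 0.9·0.3342; P(author J) ≈ 0.3827, P(author K) ≈ 0.1543, P(author M) ≈ 0.4630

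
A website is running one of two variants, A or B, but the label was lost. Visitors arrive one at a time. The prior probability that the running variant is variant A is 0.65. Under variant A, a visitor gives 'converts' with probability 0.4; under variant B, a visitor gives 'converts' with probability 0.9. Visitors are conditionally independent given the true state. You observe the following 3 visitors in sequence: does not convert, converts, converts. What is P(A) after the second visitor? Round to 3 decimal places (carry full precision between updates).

0.832

After 'does not convert': P(A) = 0.6·0.6500 / (0.6·0.6500 + 0.1·0.3500) ≈ 0.9176
After 'converts': P(A) = 0.4·0.9176 / (0.4·0.9176 + 0.9·0.0824) ≈ 0.8320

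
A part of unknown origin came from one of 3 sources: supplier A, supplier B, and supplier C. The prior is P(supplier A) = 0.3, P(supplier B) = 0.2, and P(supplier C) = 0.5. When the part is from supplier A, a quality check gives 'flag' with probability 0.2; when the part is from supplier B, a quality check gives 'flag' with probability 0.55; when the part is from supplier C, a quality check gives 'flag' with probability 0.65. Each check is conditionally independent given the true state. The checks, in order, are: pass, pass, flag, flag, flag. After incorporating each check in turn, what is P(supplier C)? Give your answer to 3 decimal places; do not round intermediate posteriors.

0.670

After 'pass': normaliser = 0.8·0.3000 + 0.45·0.2000 + 0.35·0.5000; P(supplier A) ≈ 0.4752, P(supplier B) ≈ 0.1782, P(supplier C) ≈ 0.3465
After 'pass': normaliser = 0.8·0.4752 + 0.45·0.1782 + 0.35·0.3465; P(supplier A) ≈ 0.6536, P(supplier B) ≈ 0.1379, P(supplier C) ≈ 0.2085
After 'flag': normaliser = 0.2·0.6536 + 0.55·0.1379 + 0.65·0.2085; P(supplier A) ≈ 0.3821, P(supplier B) ≈ 0.2217, P(supplier C) ≈ 0.3962
After 'flag': normaliser = 0.2·0.3821 + 0.55·0.2217 + 0.65·0.3962; P(supplier A) ≈ 0.1677, P(supplier B) ≈ 0.2674, P(supplier C) ≈ 0.5649
After 'flag': normaliser = 0.2·0.1677 + 0.55·0.2674 + 0.65·0.5649; P(supplier A) ≈ 0.0612, P(supplier B) ≈ 0.2685, P(supplier C) ≈ 0.6703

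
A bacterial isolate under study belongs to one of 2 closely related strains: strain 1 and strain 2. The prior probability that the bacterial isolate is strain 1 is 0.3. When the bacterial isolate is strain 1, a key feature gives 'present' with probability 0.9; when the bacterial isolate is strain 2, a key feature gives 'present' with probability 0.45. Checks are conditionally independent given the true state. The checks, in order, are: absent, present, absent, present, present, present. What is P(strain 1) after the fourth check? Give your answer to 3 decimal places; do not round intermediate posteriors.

After 'absent': P(strain 1) = 0.1·0.3000 / (0.1·0.3000 + 0.55·0.7000) ≈ 0.0723
After 'present': P(strain 1) = 0.9·0.0723 / (0.9·0.0723 + 0.45·0.9277) ≈ 0.1348
After 'absent': P(strain 1) = 0.1·0.1348 / (0.1·0.1348 + 0.55·0.8652) ≈ 0.0276
After 'present': P(strain 1) = 0.9·0.0276 / (0.9·0.0276 + 0.45·0.9724) ≈ 0.0536

0.054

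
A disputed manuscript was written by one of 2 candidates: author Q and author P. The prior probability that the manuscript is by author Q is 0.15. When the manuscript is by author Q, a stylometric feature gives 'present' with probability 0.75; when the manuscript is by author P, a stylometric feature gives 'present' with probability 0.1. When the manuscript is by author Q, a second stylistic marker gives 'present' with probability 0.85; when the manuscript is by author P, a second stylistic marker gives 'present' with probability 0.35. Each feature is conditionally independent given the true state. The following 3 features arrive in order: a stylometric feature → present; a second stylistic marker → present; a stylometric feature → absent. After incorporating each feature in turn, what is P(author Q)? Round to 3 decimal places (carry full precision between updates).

0.472

After a stylometric feature='present': P(author Q) = 0.75·0.1500 / (0.75·0.1500 + 0.1·0.8500) ≈ 0.5696
After a second stylistic marker='present': P(author Q) = 0.85·0.5696 / (0.85·0.5696 + 0.35·0.4304) ≈ 0.7627
After a stylometric feature='absent': P(author Q) = 0.25·0.7627 / (0.25·0.7627 + 0.9·0.2373) ≈ 0.4717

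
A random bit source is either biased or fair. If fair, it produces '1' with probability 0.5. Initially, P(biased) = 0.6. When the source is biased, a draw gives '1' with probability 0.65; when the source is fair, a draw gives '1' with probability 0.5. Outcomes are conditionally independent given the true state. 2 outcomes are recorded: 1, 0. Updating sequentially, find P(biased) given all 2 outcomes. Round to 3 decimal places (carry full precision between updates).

Apply Bayes' rule sequentially, carrying P(biased) forward.
After '1': P(biased) = 0.65·0.6000 / (0.65·0.6000 + 0.5·0.4000) ≈ 0.6610
After '0': P(biased) = 0.35·0.6610 / (0.35·0.6610 + 0.5·0.3390) ≈ 0.5772

0.577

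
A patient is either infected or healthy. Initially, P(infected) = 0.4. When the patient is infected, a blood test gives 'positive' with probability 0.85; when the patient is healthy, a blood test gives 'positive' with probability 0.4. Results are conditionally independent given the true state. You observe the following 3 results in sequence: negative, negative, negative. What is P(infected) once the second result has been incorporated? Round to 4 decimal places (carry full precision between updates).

0.0400

After 'negative': P(infected) = 0.15·0.4000 / (0.15·0.4000 + 0.6·0.6000) ≈ 0.1429
After 'negative': P(infected) = 0.15·0.1429 / (0.15·0.1429 + 0.6·0.8571) ≈ 0.0400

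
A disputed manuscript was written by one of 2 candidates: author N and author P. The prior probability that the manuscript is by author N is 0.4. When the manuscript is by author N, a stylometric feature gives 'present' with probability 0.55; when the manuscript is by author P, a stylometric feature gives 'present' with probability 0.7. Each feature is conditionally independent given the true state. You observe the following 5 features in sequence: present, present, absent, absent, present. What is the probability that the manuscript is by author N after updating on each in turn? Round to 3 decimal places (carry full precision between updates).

0.421

Each posterior becomes the prior for the next update.
After 'present': P(author N) = 0.55·0.4000 / (0.55·0.4000 + 0.7·0.6000) ≈ 0.3438
After 'present': P(author N) = 0.55·0.3438 / (0.55·0.3438 + 0.7·0.6562) ≈ 0.2916
After 'absent': P(author N) = 0.45·0.2916 / (0.45·0.2916 + 0.3·0.7084) ≈ 0.3817
After 'absent': P(author N) = 0.45·0.3817 / (0.45·0.3817 + 0.3·0.6183) ≈ 0.4808
After 'present': P(author N) = 0.55·0.4808 / (0.55·0.4808 + 0.7·0.5192) ≈ 0.4212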